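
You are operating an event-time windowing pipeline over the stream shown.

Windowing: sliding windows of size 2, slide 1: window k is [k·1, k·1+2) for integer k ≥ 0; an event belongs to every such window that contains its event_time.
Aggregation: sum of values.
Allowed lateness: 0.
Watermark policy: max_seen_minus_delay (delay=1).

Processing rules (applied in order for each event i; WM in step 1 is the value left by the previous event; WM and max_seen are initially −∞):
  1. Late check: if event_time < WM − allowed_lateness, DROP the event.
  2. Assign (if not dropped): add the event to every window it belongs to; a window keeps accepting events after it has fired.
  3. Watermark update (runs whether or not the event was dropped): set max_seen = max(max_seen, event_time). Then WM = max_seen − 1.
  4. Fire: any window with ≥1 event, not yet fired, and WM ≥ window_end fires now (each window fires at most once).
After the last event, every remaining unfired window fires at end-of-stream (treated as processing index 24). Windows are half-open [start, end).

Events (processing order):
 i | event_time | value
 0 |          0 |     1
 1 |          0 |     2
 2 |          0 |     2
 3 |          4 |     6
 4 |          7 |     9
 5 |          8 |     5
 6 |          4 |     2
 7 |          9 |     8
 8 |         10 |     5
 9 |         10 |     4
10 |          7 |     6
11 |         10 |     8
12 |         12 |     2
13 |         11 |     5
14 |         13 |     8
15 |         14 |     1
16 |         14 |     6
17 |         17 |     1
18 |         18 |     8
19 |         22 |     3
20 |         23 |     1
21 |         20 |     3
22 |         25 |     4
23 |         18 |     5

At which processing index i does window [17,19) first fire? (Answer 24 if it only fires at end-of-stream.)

i=0 t=0 v=1: → [0,2); WM=-1
i=1 t=0 v=2: → [0,2); WM=-1
i=2 t=0 v=2: → [0,2); WM=-1
i=3 t=4 v=6: → [4,6),[3,5); WM=3; [0,2) fires=5
i=4 t=7 v=9: → [7,9),[6,8); WM=6; [3,5) fires=6 [4,6) fires=6
i=5 t=8 v=5: → [8,10),[7,9); WM=7
i=6 t=4 v=2: DROP (t<7-0); WM=7
i=7 t=9 v=8: → [9,11),[8,10); WM=8; [6,8) fires=9
i=8 t=10 v=5: → [10,12),[9,11); WM=9; [7,9) fires=14
i=9 t=10 v=4: → [10,12),[9,11); WM=9
i=10 t=7 v=6: DROP (t<9-0); WM=9
i=11 t=10 v=8: → [10,12),[9,11); WM=9
i=12 t=12 v=2: → [12,14),[11,13); WM=11; [8,10) fires=13 [9,11) fires=25
i=13 t=11 v=5: → [11,13),[10,12); WM=11
i=14 t=13 v=8: → [13,15),[12,14); WM=12; [10,12) fires=22
i=15 t=14 v=1: → [14,16),[13,15); WM=13; [11,13) fires=7
i=16 t=14 v=6: → [14,16),[13,15); WM=13
i=17 t=17 v=1: → [17,19),[16,18); WM=16; [12,14) fires=10 [13,15) fires=15 [14,16) fires=7
i=18 t=18 v=8: → [18,20),[17,19); WM=17
i=19 t=22 v=3: → [22,24),[21,23); WM=21; [16,18) fires=1 [17,19) fires=9 [18,20) fires=8
i=20 t=23 v=1: → [23,25),[22,24); WM=22
i=21 t=20 v=3: DROP (t<22-0); WM=22
i=22 t=25 v=4: → [25,27),[24,26); WM=24; [21,23) fires=3 [22,24) fires=4
i=23 t=18 v=5: DROP (t<24-0); WM=24

19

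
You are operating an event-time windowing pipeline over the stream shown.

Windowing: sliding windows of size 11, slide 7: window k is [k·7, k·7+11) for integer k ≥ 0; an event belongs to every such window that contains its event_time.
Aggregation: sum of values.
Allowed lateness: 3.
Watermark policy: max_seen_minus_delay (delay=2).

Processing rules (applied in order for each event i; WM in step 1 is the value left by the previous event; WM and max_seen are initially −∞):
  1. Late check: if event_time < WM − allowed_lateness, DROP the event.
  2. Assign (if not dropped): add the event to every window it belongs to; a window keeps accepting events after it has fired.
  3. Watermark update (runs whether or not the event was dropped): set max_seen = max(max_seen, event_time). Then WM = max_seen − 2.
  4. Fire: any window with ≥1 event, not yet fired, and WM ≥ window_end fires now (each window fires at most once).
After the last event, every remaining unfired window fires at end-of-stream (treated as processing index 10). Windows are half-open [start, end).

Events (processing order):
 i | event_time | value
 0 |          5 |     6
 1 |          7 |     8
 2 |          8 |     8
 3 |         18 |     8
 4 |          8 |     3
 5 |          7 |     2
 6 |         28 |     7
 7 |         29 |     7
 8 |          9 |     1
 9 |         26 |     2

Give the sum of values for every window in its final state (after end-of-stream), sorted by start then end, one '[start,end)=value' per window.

i=0 t=5 v=6: → [0,11); WM=3
i=1 t=7 v=8: → [7,18),[0,11); WM=5
i=2 t=8 v=8: → [7,18),[0,11); WM=6
i=3 t=18 v=8: → [14,25); WM=16; [0,11) fires=22
i=4 t=8 v=3: DROP (t<16-3); WM=16
i=5 t=7 v=2: DROP (t<16-3); WM=16
i=6 t=28 v=7: → [28,39),[21,32); WM=26; [7,18) fires=16 [14,25) fires=8
i=7 t=29 v=7: → [28,39),[21,32); WM=27
i=8 t=9 v=1: DROP (t<27-3); WM=27
i=9 t=26 v=2: → [21,32); WM=27

[0,11)=22 [7,18)=16 [14,25)=8 [21,32)=16 [28,39)=14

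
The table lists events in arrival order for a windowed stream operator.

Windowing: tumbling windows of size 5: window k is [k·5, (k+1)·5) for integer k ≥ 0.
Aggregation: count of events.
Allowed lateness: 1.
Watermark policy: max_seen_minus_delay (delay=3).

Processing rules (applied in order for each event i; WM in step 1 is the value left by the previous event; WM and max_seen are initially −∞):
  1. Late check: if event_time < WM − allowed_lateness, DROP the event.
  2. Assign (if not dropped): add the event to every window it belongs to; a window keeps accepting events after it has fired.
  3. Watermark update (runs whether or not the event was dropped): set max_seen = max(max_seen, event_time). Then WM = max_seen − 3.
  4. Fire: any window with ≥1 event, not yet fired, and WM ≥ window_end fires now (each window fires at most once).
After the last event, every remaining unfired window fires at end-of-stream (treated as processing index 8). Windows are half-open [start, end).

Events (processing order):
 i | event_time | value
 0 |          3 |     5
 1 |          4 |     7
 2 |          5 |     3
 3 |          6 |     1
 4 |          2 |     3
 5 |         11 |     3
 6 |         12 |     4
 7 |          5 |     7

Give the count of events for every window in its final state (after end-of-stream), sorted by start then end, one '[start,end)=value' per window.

[0,5)=3 [5,10)=2 [10,15)=2

i=0 t=3 v=5: → [0,5); WM=0
i=1 t=4 v=7: → [0,5); WM=1
i=2 t=5 v=3: → [5,10); WM=2
i=3 t=6 v=1: → [5,10); WM=3
i=4 t=2 v=3: → [0,5); WM=3
i=5 t=11 v=3: → [10,15); WM=8; [0,5) fires=3
i=6 t=12 v=4: → [10,15); WM=9
i=7 t=5 v=7: DROP (t<9-1); WM=9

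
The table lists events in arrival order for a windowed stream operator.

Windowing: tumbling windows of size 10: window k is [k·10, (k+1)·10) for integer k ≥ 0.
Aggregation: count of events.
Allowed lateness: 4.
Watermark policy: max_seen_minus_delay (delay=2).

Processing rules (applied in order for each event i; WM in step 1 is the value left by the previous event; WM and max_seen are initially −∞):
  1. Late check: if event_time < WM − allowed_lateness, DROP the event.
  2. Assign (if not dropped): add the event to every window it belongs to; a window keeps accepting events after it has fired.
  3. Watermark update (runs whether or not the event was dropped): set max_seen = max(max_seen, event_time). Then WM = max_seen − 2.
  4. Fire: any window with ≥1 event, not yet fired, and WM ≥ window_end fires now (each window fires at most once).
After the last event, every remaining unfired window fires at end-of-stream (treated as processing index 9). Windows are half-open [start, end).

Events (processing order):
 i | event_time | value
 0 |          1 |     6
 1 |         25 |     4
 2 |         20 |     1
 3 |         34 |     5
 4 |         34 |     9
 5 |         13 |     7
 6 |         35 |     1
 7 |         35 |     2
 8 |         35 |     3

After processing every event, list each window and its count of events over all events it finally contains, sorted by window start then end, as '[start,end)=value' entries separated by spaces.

i=0 t=1 v=6: → [0,10); WM=-1
i=1 t=25 v=4: → [20,30); WM=23; [0,10) fires=1
i=2 t=20 v=1: → [20,30); WM=23
i=3 t=34 v=5: → [30,40); WM=32; [20,30) fires=2
i=4 t=34 v=9: → [30,40); WM=32
i=5 t=13 v=7: DROP (t<32-4); WM=32
i=6 t=35 v=1: → [30,40); WM=33
i=7 t=35 v=2: → [30,40); WM=33
i=8 t=35 v=3: → [30,40); WM=33

[0,10)=1 [20,30)=2 [30,40)=5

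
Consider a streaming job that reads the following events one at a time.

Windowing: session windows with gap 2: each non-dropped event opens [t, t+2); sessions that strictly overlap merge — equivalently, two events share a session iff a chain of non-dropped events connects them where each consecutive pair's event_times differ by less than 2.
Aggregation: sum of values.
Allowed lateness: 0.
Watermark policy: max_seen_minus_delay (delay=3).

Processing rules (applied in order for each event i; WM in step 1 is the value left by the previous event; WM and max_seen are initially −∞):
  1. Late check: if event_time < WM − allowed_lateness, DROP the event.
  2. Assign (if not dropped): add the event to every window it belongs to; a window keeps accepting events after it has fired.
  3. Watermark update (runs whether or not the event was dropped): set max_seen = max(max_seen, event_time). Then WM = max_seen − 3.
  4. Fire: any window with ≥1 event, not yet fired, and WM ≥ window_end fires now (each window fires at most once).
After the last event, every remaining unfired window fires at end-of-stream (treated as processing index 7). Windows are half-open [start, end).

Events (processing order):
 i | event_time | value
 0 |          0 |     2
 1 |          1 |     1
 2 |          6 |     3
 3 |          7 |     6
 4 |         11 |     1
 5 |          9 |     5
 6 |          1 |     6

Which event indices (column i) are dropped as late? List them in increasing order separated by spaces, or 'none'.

6

i=0 t=0 v=2: → [0,2); WM=-3
i=1 t=1 v=1: → [0,3); WM=-2
i=2 t=6 v=3: → [6,8); WM=3
i=3 t=7 v=6: → [6,9); WM=4
i=4 t=11 v=1: → [11,13); WM=8
i=5 t=9 v=5: → [9,11); WM=8
i=6 t=1 v=6: DROP (t<8-0); WM=8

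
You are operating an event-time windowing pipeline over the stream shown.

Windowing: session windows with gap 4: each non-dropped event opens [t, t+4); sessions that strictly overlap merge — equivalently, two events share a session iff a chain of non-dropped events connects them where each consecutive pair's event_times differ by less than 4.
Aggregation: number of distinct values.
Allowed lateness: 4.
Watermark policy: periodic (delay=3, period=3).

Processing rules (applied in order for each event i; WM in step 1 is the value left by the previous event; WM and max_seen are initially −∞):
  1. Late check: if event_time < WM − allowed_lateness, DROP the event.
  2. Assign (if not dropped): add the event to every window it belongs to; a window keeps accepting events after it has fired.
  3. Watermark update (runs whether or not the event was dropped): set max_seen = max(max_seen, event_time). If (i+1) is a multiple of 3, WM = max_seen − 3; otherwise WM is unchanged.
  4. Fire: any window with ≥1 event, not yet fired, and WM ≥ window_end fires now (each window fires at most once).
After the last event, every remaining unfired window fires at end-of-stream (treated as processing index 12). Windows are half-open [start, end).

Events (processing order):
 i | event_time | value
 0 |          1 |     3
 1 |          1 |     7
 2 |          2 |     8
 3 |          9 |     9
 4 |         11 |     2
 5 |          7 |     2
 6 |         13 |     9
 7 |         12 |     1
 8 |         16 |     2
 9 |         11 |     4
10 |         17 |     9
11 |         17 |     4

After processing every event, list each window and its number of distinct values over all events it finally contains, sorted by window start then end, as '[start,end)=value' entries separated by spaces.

[1,6)=3 [7,21)=4

i=0 t=1 v=3: → [1,5); WM=−∞
i=1 t=1 v=7: → [1,5); WM=−∞
i=2 t=2 v=8: → [1,6); WM=-1
i=3 t=9 v=9: → [9,13); WM=-1
i=4 t=11 v=2: → [9,15); WM=-1
i=5 t=7 v=2: → [7,15); WM=8
i=6 t=13 v=9: → [7,17); WM=8
i=7 t=12 v=1: → [7,17); WM=8
i=8 t=16 v=2: → [7,20); WM=13
i=9 t=11 v=4: → [7,20); WM=13
i=10 t=17 v=9: → [7,21); WM=13
i=11 t=17 v=4: → [7,21); WM=14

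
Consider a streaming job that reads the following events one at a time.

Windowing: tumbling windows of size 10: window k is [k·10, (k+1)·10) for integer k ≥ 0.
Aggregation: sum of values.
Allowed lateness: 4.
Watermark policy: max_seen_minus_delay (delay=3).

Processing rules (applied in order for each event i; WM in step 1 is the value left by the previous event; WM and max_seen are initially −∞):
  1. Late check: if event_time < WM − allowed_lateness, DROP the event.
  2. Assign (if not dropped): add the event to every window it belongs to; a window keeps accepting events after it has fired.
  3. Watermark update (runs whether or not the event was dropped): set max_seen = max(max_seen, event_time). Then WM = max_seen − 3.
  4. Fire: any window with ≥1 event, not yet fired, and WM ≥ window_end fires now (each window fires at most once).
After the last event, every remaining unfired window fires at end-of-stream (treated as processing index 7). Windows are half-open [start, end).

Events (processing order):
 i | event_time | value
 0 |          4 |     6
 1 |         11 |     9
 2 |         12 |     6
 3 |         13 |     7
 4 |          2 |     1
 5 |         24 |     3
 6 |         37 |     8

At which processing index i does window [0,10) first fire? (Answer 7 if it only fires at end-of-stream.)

3

i=0 t=4 v=6: → [0,10); WM=1
i=1 t=11 v=9: → [10,20); WM=8
i=2 t=12 v=6: → [10,20); WM=9
i=3 t=13 v=7: → [10,20); WM=10; [0,10) fires=6
i=4 t=2 v=1: DROP (t<10-4); WM=10
i=5 t=24 v=3: → [20,30); WM=21; [10,20) fires=22
i=6 t=37 v=8: → [30,40); WM=34; [20,30) fires=3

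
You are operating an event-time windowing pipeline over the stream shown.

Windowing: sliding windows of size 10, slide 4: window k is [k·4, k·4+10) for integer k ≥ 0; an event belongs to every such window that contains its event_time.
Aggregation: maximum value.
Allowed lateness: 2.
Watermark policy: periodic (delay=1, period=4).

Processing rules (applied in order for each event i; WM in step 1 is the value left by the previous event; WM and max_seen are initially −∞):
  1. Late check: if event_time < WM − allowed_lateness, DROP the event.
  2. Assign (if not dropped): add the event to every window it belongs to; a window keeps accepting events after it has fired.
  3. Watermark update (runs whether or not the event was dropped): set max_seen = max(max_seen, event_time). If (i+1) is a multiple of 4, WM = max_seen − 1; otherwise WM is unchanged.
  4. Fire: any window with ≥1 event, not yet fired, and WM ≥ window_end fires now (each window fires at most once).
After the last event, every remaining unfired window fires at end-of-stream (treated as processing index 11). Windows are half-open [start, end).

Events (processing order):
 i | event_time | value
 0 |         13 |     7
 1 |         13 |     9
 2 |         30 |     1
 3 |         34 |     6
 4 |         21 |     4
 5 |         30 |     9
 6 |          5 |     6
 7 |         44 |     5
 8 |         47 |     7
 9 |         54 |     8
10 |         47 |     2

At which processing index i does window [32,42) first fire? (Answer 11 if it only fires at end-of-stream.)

7

i=0 t=13 v=7: → [12,22),[8,18),[4,14); WM=−∞
i=1 t=13 v=9: → [12,22),[8,18),[4,14); WM=−∞
i=2 t=30 v=1: → [28,38),[24,34); WM=−∞
i=3 t=34 v=6: → [32,42),[28,38); WM=33; [4,14) fires=9 [8,18) fires=9 [12,22) fires=9
i=4 t=21 v=4: DROP (t<33-2); WM=33
i=5 t=30 v=9: DROP (t<33-2); WM=33
i=6 t=5 v=6: DROP (t<33-2); WM=33
i=7 t=44 v=5: → [44,54),[40,50),[36,46); WM=43; [24,34) fires=1 [28,38) fires=6 [32,42) fires=6
i=8 t=47 v=7: → [44,54),[40,50); WM=43
i=9 t=54 v=8: → [52,62),[48,58); WM=43
i=10 t=47 v=2: → [44,54),[40,50); WM=43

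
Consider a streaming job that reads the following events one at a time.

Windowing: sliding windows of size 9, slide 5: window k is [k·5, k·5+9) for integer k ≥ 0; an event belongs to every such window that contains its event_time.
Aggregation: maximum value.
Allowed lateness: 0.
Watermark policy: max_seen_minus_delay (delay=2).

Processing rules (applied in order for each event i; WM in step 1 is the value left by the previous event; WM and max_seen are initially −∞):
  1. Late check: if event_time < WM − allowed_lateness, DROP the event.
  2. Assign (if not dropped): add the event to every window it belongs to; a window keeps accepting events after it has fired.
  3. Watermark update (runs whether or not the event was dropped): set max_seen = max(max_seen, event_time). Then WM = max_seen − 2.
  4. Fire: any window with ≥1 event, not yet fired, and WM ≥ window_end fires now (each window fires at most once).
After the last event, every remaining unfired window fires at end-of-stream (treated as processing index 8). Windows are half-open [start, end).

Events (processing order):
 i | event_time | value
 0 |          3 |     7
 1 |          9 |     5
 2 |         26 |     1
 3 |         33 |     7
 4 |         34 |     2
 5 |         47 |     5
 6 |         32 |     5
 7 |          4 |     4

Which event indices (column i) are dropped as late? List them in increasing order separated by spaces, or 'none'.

6 7

i=0 t=3 v=7: → [0,9); WM=1
i=1 t=9 v=5: → [5,14); WM=7
i=2 t=26 v=1: → [25,34),[20,29); WM=24; [0,9) fires=7 [5,14) fires=5
i=3 t=33 v=7: → [30,39),[25,34); WM=31; [20,29) fires=1
i=4 t=34 v=2: → [30,39); WM=32
i=5 t=47 v=5: → [45,54),[40,49); WM=45; [25,34) fires=7 [30,39) fires=7
i=6 t=32 v=5: DROP (t<45-0); WM=45
i=7 t=4 v=4: DROP (t<45-0); WM=45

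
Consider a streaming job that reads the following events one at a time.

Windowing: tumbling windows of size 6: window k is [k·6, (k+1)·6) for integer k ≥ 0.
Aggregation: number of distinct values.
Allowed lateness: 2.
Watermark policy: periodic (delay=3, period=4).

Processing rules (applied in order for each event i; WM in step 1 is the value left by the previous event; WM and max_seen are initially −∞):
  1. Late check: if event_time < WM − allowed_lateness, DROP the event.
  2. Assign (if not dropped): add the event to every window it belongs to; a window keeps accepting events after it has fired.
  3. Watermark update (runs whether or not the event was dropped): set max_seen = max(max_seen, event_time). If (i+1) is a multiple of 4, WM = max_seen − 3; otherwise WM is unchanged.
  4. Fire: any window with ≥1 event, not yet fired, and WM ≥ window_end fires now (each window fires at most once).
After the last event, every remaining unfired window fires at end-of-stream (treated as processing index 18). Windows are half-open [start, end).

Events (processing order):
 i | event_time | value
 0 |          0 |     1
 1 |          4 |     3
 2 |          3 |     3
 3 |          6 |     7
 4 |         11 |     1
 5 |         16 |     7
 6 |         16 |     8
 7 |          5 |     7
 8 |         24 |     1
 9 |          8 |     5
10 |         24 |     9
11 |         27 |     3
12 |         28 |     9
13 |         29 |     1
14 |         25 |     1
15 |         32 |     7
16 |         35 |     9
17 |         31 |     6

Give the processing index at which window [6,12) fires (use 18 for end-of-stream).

7

i=0 t=0 v=1: → [0,6); WM=−∞
i=1 t=4 v=3: → [0,6); WM=−∞
i=2 t=3 v=3: → [0,6); WM=−∞
i=3 t=6 v=7: → [6,12); WM=3
i=4 t=11 v=1: → [6,12); WM=3
i=5 t=16 v=7: → [12,18); WM=3
i=6 t=16 v=8: → [12,18); WM=3
i=7 t=5 v=7: → [0,6); WM=13; [0,6) fires=3 [6,12) fires=2
i=8 t=24 v=1: → [24,30); WM=13
i=9 t=8 v=5: DROP (t<13-2); WM=13
i=10 t=24 v=9: → [24,30); WM=13
i=11 t=27 v=3: → [24,30); WM=24; [12,18) fires=2
i=12 t=28 v=9: → [24,30); WM=24
i=13 t=29 v=1: → [24,30); WM=24
i=14 t=25 v=1: → [24,30); WM=24
i=15 t=32 v=7: → [30,36); WM=29
i=16 t=35 v=9: → [30,36); WM=29
i=17 t=31 v=6: → [30,36); WM=29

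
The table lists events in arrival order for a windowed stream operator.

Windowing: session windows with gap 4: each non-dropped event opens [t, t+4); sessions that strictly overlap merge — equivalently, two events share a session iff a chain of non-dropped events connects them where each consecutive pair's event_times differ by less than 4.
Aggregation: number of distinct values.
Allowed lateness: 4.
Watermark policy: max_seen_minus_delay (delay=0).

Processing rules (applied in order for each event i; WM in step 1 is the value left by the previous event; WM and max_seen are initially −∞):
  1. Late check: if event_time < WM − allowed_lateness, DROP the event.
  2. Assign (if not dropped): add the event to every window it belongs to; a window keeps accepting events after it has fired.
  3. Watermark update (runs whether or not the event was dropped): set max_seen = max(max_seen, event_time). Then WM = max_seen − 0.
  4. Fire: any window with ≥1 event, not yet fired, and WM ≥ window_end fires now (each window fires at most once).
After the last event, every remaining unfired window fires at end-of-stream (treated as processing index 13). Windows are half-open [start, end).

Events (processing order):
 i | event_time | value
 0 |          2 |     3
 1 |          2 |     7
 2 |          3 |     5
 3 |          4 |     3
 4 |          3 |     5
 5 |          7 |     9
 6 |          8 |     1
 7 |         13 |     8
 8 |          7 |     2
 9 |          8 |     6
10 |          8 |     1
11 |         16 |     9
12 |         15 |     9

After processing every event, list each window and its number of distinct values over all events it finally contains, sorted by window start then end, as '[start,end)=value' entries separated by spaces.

i=0 t=2 v=3: → [2,6); WM=2
i=1 t=2 v=7: → [2,6); WM=2
i=2 t=3 v=5: → [2,7); WM=3
i=3 t=4 v=3: → [2,8); WM=4
i=4 t=3 v=5: → [2,8); WM=4
i=5 t=7 v=9: → [2,11); WM=7
i=6 t=8 v=1: → [2,12); WM=8
i=7 t=13 v=8: → [13,17); WM=13
i=8 t=7 v=2: DROP (t<13-4); WM=13
i=9 t=8 v=6: DROP (t<13-4); WM=13
i=10 t=8 v=1: DROP (t<13-4); WM=13
i=11 t=16 v=9: → [13,20); WM=16
i=12 t=15 v=9: → [13,20); WM=16

[2,12)=5 [13,20)=2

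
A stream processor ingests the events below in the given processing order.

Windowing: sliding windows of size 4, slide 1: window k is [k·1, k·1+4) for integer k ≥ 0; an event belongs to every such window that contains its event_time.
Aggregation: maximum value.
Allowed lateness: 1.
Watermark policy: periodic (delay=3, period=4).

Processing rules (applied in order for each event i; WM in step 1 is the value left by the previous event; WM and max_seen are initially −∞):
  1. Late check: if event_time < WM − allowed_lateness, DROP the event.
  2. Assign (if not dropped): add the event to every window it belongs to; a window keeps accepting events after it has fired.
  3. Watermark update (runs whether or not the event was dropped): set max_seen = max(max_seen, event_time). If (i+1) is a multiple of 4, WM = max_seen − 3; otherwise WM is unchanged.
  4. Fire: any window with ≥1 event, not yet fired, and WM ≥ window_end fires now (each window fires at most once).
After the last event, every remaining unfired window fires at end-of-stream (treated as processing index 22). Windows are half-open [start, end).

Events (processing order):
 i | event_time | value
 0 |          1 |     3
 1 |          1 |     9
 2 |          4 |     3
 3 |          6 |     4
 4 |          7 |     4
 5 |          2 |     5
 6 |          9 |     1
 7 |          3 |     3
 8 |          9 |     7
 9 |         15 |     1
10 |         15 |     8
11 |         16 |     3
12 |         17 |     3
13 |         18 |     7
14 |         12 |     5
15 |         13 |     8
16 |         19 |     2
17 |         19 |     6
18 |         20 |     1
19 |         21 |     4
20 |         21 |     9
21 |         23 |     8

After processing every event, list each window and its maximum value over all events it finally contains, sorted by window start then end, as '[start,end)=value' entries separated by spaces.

[0,4)=9 [1,5)=9 [2,6)=5 [3,7)=4 [4,8)=4 [5,9)=4 [6,10)=7 [7,11)=7 [8,12)=7 [9,13)=7 [10,14)=8 [11,15)=8 [12,16)=8 [13,17)=8 [14,18)=8 [15,19)=8 [16,20)=7 [17,21)=7 [18,22)=9 [19,23)=9 [20,24)=9 [21,25)=9 [22,26)=8 [23,27)=8

i=0 t=1 v=3: → [1,5),[0,4); WM=−∞
i=1 t=1 v=9: → [1,5),[0,4); WM=−∞
i=2 t=4 v=3: → [4,8),[3,7),[2,6),[1,5); WM=−∞
i=3 t=6 v=4: → [6,10),[5,9),[4,8),[3,7); WM=3
i=4 t=7 v=4: → [7,11),[6,10),[5,9),[4,8); WM=3
i=5 t=2 v=5: → [2,6),[1,5),[0,4); WM=3
i=6 t=9 v=1: → [9,13),[8,12),[7,11),[6,10); WM=3
i=7 t=3 v=3: → [3,7),[2,6),[1,5),[0,4); WM=6; [0,4) fires=9 [1,5) fires=9 [2,6) fires=5
i=8 t=9 v=7: → [9,13),[8,12),[7,11),[6,10); WM=6
i=9 t=15 v=1: → [15,19),[14,18),[13,17),[12,16); WM=6
i=10 t=15 v=8: → [15,19),[14,18),[13,17),[12,16); WM=6
i=11 t=16 v=3: → [16,20),[15,19),[14,18),[13,17); WM=13; [3,7) fires=4 [4,8) fires=4 [5,9) fires=4 [6,10) fires=7 [7,11) fires=7 [8,12) fires=7 [9,13) fires=7
i=12 t=17 v=3: → [17,21),[16,20),[15,19),[14,18); WM=13
i=13 t=18 v=7: → [18,22),[17,21),[16,20),[15,19); WM=13
i=14 t=12 v=5: → [12,16),[11,15),[10,14),[9,13); WM=13
i=15 t=13 v=8: → [13,17),[12,16),[11,15),[10,14); WM=15; [10,14) fires=8 [11,15) fires=8
i=16 t=19 v=2: → [19,23),[18,22),[17,21),[16,20); WM=15
i=17 t=19 v=6: → [19,23),[18,22),[17,21),[16,20); WM=15
i=18 t=20 v=1: → [20,24),[19,23),[18,22),[17,21); WM=15
i=19 t=21 v=4: → [21,25),[20,24),[19,23),[18,22); WM=18; [12,16) fires=8 [13,17) fires=8 [14,18) fires=8
i=20 t=21 v=9: → [21,25),[20,24),[19,23),[18,22); WM=18
i=21 t=23 v=8: → [23,27),[22,26),[21,25),[20,24); WM=18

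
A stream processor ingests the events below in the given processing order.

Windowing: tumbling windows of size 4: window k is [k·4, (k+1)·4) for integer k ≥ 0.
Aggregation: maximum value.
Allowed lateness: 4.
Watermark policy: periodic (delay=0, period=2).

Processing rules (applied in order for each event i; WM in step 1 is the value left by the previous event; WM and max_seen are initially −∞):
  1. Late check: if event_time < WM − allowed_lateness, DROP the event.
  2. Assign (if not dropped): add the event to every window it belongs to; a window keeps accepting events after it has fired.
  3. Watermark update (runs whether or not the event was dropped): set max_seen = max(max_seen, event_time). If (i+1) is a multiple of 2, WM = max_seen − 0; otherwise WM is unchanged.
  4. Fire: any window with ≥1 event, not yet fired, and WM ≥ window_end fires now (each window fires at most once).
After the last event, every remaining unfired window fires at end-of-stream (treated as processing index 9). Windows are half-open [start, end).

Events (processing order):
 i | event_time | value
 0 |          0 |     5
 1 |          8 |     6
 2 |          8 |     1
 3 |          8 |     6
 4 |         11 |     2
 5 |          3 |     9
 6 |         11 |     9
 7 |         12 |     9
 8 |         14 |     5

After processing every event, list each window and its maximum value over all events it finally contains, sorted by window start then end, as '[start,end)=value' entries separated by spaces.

i=0 t=0 v=5: → [0,4); WM=−∞
i=1 t=8 v=6: → [8,12); WM=8; [0,4) fires=5
i=2 t=8 v=1: → [8,12); WM=8
i=3 t=8 v=6: → [8,12); WM=8
i=4 t=11 v=2: → [8,12); WM=8
i=5 t=3 v=9: DROP (t<8-4); WM=11
i=6 t=11 v=9: → [8,12); WM=11
i=7 t=12 v=9: → [12,16); WM=12; [8,12) fires=9
i=8 t=14 v=5: → [12,16); WM=12

[0,4)=5 [8,12)=9 [12,16)=9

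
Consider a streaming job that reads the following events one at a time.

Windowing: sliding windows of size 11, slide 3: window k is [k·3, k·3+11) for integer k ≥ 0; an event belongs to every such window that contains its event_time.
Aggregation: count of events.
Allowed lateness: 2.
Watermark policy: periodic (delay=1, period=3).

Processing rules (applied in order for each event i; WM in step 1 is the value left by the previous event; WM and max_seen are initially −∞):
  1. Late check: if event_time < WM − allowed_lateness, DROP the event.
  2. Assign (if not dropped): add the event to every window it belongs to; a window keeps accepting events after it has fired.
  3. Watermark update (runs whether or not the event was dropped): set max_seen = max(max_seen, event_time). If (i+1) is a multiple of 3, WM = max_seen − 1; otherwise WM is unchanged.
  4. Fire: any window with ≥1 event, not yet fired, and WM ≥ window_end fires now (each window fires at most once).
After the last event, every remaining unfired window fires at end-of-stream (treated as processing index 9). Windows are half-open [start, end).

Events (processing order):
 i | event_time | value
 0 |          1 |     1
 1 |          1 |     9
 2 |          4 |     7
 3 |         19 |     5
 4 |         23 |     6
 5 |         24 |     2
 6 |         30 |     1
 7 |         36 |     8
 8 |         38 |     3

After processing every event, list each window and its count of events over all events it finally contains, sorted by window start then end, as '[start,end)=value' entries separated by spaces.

[0,11)=3 [3,14)=1 [9,20)=1 [12,23)=1 [15,26)=3 [18,29)=3 [21,32)=3 [24,35)=2 [27,38)=2 [30,41)=3 [33,44)=2 [36,47)=2

i=0 t=1 v=1: → [0,11); WM=−∞
i=1 t=1 v=9: → [0,11); WM=−∞
i=2 t=4 v=7: → [3,14),[0,11); WM=3
i=3 t=19 v=5: → [18,29),[15,26),[12,23),[9,20); WM=3
i=4 t=23 v=6: → [21,32),[18,29),[15,26); WM=3
i=5 t=24 v=2: → [24,35),[21,32),[18,29),[15,26); WM=23; [0,11) fires=3 [3,14) fires=1 [9,20) fires=1 [12,23) fires=1
i=6 t=30 v=1: → [30,41),[27,38),[24,35),[21,32); WM=23
i=7 t=36 v=8: → [36,47),[33,44),[30,41),[27,38); WM=23
i=8 t=38 v=3: → [36,47),[33,44),[30,41); WM=37; [15,26) fires=3 [18,29) fires=3 [21,32) fires=3 [24,35) fires=2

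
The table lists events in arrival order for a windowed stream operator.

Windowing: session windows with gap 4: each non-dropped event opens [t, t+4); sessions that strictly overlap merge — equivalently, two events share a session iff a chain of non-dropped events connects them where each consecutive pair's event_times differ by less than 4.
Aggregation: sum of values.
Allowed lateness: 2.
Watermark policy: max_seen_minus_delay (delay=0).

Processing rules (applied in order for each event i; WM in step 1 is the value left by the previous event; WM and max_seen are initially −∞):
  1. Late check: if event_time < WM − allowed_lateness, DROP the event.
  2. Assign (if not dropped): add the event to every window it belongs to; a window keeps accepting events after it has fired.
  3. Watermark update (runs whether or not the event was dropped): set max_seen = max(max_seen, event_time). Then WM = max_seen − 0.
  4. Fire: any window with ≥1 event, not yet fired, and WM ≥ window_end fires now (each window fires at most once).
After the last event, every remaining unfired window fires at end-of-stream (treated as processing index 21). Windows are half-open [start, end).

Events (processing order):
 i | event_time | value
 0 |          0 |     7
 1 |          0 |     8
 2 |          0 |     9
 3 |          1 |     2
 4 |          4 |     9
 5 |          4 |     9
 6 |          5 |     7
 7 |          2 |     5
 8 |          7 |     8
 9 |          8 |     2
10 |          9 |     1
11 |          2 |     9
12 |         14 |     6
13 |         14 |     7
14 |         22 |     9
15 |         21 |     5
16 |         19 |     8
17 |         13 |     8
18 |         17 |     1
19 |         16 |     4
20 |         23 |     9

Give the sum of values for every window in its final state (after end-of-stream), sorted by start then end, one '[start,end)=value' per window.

[0,13)=62 [14,18)=13 [21,27)=23

i=0 t=0 v=7: → [0,4); WM=0
i=1 t=0 v=8: → [0,4); WM=0
i=2 t=0 v=9: → [0,4); WM=0
i=3 t=1 v=2: → [0,5); WM=1
i=4 t=4 v=9: → [0,8); WM=4
i=5 t=4 v=9: → [0,8); WM=4
i=6 t=5 v=7: → [0,9); WM=5
i=7 t=2 v=5: DROP (t<5-2); WM=5
i=8 t=7 v=8: → [0,11); WM=7
i=9 t=8 v=2: → [0,12); WM=8
i=10 t=9 v=1: → [0,13); WM=9
i=11 t=2 v=9: DROP (t<9-2); WM=9
i=12 t=14 v=6: → [14,18); WM=14
i=13 t=14 v=7: → [14,18); WM=14
i=14 t=22 v=9: → [22,26); WM=22
i=15 t=21 v=5: → [21,26); WM=22
i=16 t=19 v=8: DROP (t<22-2); WM=22
i=17 t=13 v=8: DROP (t<22-2); WM=22
i=18 t=17 v=1: DROP (t<22-2); WM=22
i=19 t=16 v=4: DROP (t<22-2); WM=22
i=20 t=23 v=9: → [21,27); WM=23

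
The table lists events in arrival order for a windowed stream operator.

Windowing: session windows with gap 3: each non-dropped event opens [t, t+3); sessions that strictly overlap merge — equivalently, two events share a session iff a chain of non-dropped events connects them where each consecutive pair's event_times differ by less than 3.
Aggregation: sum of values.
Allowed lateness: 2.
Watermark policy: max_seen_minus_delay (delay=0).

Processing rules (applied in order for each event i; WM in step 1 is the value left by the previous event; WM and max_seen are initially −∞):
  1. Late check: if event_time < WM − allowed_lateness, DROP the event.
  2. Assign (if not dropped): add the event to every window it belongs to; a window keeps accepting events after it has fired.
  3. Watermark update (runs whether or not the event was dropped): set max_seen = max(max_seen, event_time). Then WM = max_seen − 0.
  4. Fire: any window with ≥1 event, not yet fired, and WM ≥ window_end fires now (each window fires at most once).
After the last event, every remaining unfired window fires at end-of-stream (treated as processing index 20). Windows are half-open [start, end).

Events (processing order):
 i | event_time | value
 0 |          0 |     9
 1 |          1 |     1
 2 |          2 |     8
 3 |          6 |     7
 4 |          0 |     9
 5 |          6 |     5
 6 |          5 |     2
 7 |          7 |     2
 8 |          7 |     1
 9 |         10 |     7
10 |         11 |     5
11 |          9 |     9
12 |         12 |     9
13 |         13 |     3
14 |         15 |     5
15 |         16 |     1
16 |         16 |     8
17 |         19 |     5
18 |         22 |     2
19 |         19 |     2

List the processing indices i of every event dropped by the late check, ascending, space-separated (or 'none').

4 19

i=0 t=0 v=9: → [0,3); WM=0
i=1 t=1 v=1: → [0,4); WM=1
i=2 t=2 v=8: → [0,5); WM=2
i=3 t=6 v=7: → [6,9); WM=6
i=4 t=0 v=9: DROP (t<6-2); WM=6
i=5 t=6 v=5: → [6,9); WM=6
i=6 t=5 v=2: → [5,9); WM=6
i=7 t=7 v=2: → [5,10); WM=7
i=8 t=7 v=1: → [5,10); WM=7
i=9 t=10 v=7: → [10,13); WM=10
i=10 t=11 v=5: → [10,14); WM=11
i=11 t=9 v=9: → [5,14); WM=11
i=12 t=12 v=9: → [5,15); WM=12
i=13 t=13 v=3: → [5,16); WM=13
i=14 t=15 v=5: → [5,18); WM=15
i=15 t=16 v=1: → [5,19); WM=16
i=16 t=16 v=8: → [5,19); WM=16
i=17 t=19 v=5: → [19,22); WM=19
i=18 t=22 v=2: → [22,25); WM=22
i=19 t=19 v=2: DROP (t<22-2); WM=22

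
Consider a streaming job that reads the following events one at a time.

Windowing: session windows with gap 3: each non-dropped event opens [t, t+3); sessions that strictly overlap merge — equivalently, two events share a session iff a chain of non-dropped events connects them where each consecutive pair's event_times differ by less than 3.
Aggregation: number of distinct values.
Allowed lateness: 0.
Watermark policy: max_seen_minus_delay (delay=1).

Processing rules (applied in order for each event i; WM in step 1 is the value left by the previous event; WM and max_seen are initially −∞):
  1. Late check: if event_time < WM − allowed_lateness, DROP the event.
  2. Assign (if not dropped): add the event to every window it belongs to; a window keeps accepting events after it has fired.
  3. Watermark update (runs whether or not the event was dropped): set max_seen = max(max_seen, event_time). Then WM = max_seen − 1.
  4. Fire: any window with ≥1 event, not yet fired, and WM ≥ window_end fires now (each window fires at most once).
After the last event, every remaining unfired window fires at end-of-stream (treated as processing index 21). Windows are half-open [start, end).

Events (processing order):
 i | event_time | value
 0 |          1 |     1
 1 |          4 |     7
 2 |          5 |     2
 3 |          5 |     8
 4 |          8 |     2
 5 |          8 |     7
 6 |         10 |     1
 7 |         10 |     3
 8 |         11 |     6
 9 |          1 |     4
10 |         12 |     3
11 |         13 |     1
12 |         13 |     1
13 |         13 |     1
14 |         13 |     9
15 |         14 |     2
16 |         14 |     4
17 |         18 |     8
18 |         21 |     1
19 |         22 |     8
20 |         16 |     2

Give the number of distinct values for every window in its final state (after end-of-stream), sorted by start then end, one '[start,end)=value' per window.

i=0 t=1 v=1: → [1,4); WM=0
i=1 t=4 v=7: → [4,7); WM=3
i=2 t=5 v=2: → [4,8); WM=4
i=3 t=5 v=8: → [4,8); WM=4
i=4 t=8 v=2: → [8,11); WM=7
i=5 t=8 v=7: → [8,11); WM=7
i=6 t=10 v=1: → [8,13); WM=9
i=7 t=10 v=3: → [8,13); WM=9
i=8 t=11 v=6: → [8,14); WM=10
i=9 t=1 v=4: DROP (t<10-0); WM=10
i=10 t=12 v=3: → [8,15); WM=11
i=11 t=13 v=1: → [8,16); WM=12
i=12 t=13 v=1: → [8,16); WM=12
i=13 t=13 v=1: → [8,16); WM=12
i=14 t=13 v=9: → [8,16); WM=12
i=15 t=14 v=2: → [8,17); WM=13
i=16 t=14 v=4: → [8,17); WM=13
i=17 t=18 v=8: → [18,21); WM=17
i=18 t=21 v=1: → [21,24); WM=20
i=19 t=22 v=8: → [21,25); WM=21
i=20 t=16 v=2: DROP (t<21-0); WM=21

[1,4)=1 [4,8)=3 [8,17)=7 [18,21)=1 [21,25)=2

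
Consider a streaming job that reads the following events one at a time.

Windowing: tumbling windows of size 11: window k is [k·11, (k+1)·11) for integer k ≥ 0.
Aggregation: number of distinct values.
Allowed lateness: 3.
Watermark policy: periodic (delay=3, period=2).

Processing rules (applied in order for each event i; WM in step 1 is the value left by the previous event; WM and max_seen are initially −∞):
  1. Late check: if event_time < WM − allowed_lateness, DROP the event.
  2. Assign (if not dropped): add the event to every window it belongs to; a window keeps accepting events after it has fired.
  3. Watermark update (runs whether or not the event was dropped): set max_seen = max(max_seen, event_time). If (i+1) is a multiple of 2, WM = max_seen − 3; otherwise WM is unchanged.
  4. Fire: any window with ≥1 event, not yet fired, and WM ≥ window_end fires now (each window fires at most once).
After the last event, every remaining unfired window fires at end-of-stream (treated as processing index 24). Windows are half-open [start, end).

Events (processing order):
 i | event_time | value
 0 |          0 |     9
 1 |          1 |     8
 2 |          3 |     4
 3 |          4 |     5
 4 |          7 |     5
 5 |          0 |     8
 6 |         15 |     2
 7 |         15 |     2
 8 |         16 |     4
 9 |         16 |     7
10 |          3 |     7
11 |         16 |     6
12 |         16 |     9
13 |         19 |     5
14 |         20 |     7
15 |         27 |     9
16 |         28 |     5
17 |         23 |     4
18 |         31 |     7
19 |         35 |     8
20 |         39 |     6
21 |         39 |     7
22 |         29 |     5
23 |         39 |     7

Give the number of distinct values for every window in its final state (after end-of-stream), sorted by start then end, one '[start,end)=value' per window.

i=0 t=0 v=9: → [0,11); WM=−∞
i=1 t=1 v=8: → [0,11); WM=-2
i=2 t=3 v=4: → [0,11); WM=-2
i=3 t=4 v=5: → [0,11); WM=1
i=4 t=7 v=5: → [0,11); WM=1
i=5 t=0 v=8: → [0,11); WM=4
i=6 t=15 v=2: → [11,22); WM=4
i=7 t=15 v=2: → [11,22); WM=12; [0,11) fires=4
i=8 t=16 v=4: → [11,22); WM=12
i=9 t=16 v=7: → [11,22); WM=13
i=10 t=3 v=7: DROP (t<13-3); WM=13
i=11 t=16 v=6: → [11,22); WM=13
i=12 t=16 v=9: → [11,22); WM=13
i=13 t=19 v=5: → [11,22); WM=16
i=14 t=20 v=7: → [11,22); WM=16
i=15 t=27 v=9: → [22,33); WM=24; [11,22) fires=6
i=16 t=28 v=5: → [22,33); WM=24
i=17 t=23 v=4: → [22,33); WM=25
i=18 t=31 v=7: → [22,33); WM=25
i=19 t=35 v=8: → [33,44); WM=32
i=20 t=39 v=6: → [33,44); WM=32
i=21 t=39 v=7: → [33,44); WM=36; [22,33) fires=4
i=22 t=29 v=5: DROP (t<36-3); WM=36
i=23 t=39 v=7: → [33,44); WM=36

[0,11)=4 [11,22)=6 [22,33)=4 [33,44)=3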